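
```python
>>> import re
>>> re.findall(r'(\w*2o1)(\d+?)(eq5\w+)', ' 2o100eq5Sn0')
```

[('2o1', '00', 'eq5Sn0')]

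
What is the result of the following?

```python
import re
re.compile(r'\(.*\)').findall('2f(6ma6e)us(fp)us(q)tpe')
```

['(6ma6e)us(fp)us(q)']

Walking the string: at [2:20] → '(6ma6e)us(fp)us(q)'.
`findall` yields the raw match text (1 of them) because the pattern has no groups.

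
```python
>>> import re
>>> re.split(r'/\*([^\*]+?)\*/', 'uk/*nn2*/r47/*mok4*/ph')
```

['uk', 'nn2', 'r47', 'mok4', 'ph']

Because the pattern has a capturing group, `split` also inserts each captured text between the pieces.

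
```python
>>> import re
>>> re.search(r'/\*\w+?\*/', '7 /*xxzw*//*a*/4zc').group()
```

'/*xxzw*/'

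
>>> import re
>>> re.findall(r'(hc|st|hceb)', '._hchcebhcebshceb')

Alternation tries branches left to right and keeps the first one that lets the overall match succeed at that position.
With a single group, `findall` returns only what that group captured — 4 items.

['hc', 'hc', 'hc', 'hc']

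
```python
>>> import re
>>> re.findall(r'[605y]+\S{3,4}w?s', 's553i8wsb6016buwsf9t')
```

The pattern matches one or more of one of [605y], then 3 to 4 of a non-whitespace character; then optionally the literal 'w', then a literal 's'.
Scanning left to right: at [1:8] → '553i8ws'; at [9:17] → '6016buws'.
Since nothing is captured, `findall` lists the 2 matched substrings directly.

['553i8ws', '6016buws']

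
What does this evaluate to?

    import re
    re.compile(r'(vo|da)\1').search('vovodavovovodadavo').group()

'vovo'

The backreference `\1` re-matches whatever the first group consumed, character for character.
The match spans [0:4] → 'vovo'.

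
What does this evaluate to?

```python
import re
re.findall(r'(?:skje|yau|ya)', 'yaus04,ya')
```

['yau', 'ya']

Alternation tries branches left to right and keeps the first one that lets the overall match succeed at that position.
Walking the string: at [0:3] → 'yau'; at [7:9] → 'ya'.
With no groups in the pattern, `findall` gives back each whole match — 2 here.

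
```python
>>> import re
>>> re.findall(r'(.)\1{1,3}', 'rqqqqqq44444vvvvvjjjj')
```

['q', 'q', '4', 'v', 'j']

A backreference is literal: `\1` must see the identical characters the first group matched.
Walking the string: at [1:5] match 'qqqq', group 1 = 'q'; at [5:7] match 'qq', group 1 = 'q'; at [7:11] match '4444', group 1 = '4'; at [12:16] match 'vvvv', group 1 = 'v'; at [17:21] match 'jjjj', group 1 = 'j'.
One capturing group, so `findall` returns just the captured substring from each match — 5 in all.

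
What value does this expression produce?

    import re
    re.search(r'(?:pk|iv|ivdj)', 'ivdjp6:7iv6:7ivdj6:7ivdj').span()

(0, 2)

`|` is ordered: at each position the engine commits to the first alternative that works.
`re.search` tries every starting position until one works.
The match spans [0:2] → 'iv'.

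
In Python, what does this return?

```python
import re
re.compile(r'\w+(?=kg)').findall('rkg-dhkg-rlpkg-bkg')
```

The `(?=…)`/`(?<=…)` assertion just peeks at neighbouring text; it doesn't advance the match position.
Since nothing is captured, `findall` lists the 4 matched substrings directly.

['r', 'dh', 'rlp', 'b']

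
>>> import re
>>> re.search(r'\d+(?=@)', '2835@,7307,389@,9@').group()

'2835'

Lookahead/lookbehind check context without consuming it, so the matched span excludes the asserted characters.
The match spans [0:4] → '2835'.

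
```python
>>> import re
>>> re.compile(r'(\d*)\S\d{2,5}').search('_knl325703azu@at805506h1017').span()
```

(3, 9)

Pattern: zero or more of a digit (captured); then a non-whitespace character, then 2 to 5 of a digit.
`search` walks the string left to right and returns the first match it finds.
The match spans [3:9] → 'l32570'.
Captured: group 1 = ''.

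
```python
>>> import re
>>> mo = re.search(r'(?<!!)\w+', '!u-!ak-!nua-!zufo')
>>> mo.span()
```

A negative assertion filters positions out without eating any characters.
The match spans [5:6] → 'k'.

(5, 6)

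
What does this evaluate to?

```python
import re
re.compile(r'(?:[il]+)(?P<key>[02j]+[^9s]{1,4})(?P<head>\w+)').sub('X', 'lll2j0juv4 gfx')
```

'X'

The pattern matches one or more of one of [il] (non-capturing group); then one or more of one of [02j], then 1 to 4 of any character except [9s] (captured as 'key'); then one or more of a word character (captured as 'head').
Matches: at [0:14] → 'lll2j0juv4 gfx'.
Every occurrence is swapped for 'X'.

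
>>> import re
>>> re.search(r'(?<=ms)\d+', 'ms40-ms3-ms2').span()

The lookaround is zero-width — it requires the adjacent text to match without consuming it, so the asserted text isn't part of the match.
The match spans [2:4] → '40'.

(2, 4)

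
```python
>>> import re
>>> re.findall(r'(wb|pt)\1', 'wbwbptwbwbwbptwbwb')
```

['wb', 'wb', 'wb']

`\1` has to match the exact text group 1 already captured.
Because there's exactly one group, `findall` drops the full match and keeps group 1 from each hit.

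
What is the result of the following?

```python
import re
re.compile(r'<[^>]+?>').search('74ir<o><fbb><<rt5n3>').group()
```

The match spans [4:7] → '<o>'.

'<o>'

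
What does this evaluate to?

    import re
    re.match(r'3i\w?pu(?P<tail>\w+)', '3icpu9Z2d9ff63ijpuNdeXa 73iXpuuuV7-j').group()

'3icpu9Z2d9ff63ijpuNdeXa'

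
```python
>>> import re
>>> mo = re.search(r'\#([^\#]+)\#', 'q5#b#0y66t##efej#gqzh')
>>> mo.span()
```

(2, 5)

`re.search` tries every starting position until one works.
The match spans [2:5] → '#b#'.
Captured: group 1 = 'b'.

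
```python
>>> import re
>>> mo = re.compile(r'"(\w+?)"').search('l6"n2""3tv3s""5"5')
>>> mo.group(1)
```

`re.search` scans for the first position where the pattern succeeds.
The match spans [2:6] → '"n2"'.
Captured: group 1 = 'n2'.

'n2'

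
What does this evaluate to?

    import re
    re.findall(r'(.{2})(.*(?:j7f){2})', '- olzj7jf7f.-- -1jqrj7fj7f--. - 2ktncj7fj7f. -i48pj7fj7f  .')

[('- ', 'olzj7jf7f.-- -1jqrj7fj7f--. - 2ktncj7fj7f. -i48pj7fj7f')]

The pattern matches exactly 2 of any character (captured); then zero or more of any character, then the literal 'j7f' repeated 2 times (captured).
`findall` packs the 2 group values into a tuple for every match.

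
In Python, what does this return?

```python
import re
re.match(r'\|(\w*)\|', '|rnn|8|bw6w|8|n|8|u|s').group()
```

With `match`, the pattern is implicitly anchored at the beginning.
The match spans [0:5] → '|rnn|'.

'|rnn|'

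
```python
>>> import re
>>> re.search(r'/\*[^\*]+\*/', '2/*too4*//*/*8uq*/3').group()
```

'/*too4*/'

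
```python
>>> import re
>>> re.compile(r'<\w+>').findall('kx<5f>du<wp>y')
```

Matches: at [2:6] → '<5f>'; at [8:12] → '<wp>'.
Since nothing is captured, `findall` lists the 2 matched substrings directly.

['<5f>', '<wp>']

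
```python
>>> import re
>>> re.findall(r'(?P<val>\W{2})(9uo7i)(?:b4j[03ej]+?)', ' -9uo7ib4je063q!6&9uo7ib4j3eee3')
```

[(' -', '9uo7i')]

The pattern matches exactly 2 of a non-word character (captured as 'val'); then the literal '9uo', then the literal '7i' (captured); then the literal 'b4j', then one or more of one of [03ej] (lazy) (non-capturing group).
Matches: at [0:11] match ' -9uo7ib4je', groups = (' -', '9uo7i').
With 2 capturing groups, `findall` returns a 2-tuple per match.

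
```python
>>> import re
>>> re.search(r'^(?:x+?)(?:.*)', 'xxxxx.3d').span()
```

(0, 8)

The pattern matches anchored at the start of the string; then one or more of a literal 'x' (lazy) (non-capturing group); then zero or more of any character (non-capturing group).
`re.search` tries every starting position until one works.
The match spans [0:8] → 'xxxxx.3d'.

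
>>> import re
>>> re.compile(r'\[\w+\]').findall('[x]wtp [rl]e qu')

['[x]', '[rl]']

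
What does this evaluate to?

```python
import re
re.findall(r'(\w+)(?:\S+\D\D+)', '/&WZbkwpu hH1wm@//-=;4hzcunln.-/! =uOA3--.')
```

['WZbkwp', '1wm', '3']

With a single group, `findall` returns only what that group captured — 3 items.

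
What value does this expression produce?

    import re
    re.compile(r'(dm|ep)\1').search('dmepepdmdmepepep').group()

`\1` is not a pattern — it's the concrete string captured by group 1, re-applied verbatim.
The match spans [2:6] → 'epep'.

'epep'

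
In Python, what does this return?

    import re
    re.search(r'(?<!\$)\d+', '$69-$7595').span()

The negative lookahead/lookbehind blocks any match where the forbidden context is present.
The match spans [2:3] → '9'.

(2, 3)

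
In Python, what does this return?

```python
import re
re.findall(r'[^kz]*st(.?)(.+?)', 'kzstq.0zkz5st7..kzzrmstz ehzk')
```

The pattern matches zero or more of any character except [kz], then the literal 'st'; then optionally any character (captured); then one or more of any character (lazy) (captured).
Lazy quantifiers expand one character at a time until the remainder of the pattern can match.
Scanning left to right: at [2:6] match 'stq.', groups = ('q', '.'); at [10:15] match '5st7.', groups = ('7', '.'); at [19:25] match 'rmstz ', groups = ('z', ' ').
2 groups means each result is a tuple of 2 captured strings — 3 here.

[('q', '.'), ('7', '.'), ('z', ' ')]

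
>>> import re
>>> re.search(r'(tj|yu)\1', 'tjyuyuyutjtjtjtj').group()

'yuyu'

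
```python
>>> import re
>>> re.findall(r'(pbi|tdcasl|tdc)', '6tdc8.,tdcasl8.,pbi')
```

['tdc', 'tdcasl', 'pbi']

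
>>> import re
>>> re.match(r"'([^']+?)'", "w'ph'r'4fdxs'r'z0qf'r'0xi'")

None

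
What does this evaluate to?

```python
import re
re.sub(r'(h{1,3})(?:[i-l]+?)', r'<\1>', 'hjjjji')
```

'<h>jjji'

Pattern: 1 to 3 of a literal 'h' (captured); then one or more of a character in [i-l] (lazy) (non-capturing group).
Matches: at [0:2] → 'hj'.
Each match is replaced using the text its own group 1 captured.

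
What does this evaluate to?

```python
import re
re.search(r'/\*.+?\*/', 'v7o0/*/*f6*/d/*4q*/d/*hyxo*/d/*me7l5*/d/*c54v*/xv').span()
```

With the lazy modifier that quantifier settles for the fewest repetitions that let the rest of the pattern succeed (the atoms after it are unaffected and can still be greedy).
`re.search` scans for the first position where the pattern succeeds.
The match spans [4:12] → '/*/*f6*/'.

(4, 12)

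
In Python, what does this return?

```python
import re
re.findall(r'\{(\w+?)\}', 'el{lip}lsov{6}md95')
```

Matches: at [2:7] match '{lip}', group 1 = 'lip'; at [11:14] match '{6}', group 1 = '6'.
One capturing group, so `findall` returns just the captured substring from each match — 2 in all.

['lip', '6']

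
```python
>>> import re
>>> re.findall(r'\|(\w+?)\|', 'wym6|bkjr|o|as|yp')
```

Walking the string: at [4:10] match '|bkjr|', group 1 = 'bkjr'; at [11:15] match '|as|', group 1 = 'as'.
One capturing group, so `findall` returns just the captured substring from each match — 2 in all.

['bkjr', 'as']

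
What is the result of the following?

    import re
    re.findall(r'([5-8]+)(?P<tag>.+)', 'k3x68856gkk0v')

The pattern matches one or more of a character in [5-8] (captured); then one or more of any character (captured as 'tag').
Scanning left to right: at [3:13] match '68856gkk0v', groups = ('68856', 'gkk0v').
`findall` packs the 2 group values into a tuple for every match.

[('68856', 'gkk0v')]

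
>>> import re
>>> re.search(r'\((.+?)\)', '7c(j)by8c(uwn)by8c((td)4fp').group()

'(j)'

The match spans [2:5] → '(j)'.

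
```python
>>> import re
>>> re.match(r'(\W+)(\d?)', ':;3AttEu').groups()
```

(':;', '3')

The match spans [0:3] → ':;3'.
Captured: group 1 = ':;', group 2 = '3'.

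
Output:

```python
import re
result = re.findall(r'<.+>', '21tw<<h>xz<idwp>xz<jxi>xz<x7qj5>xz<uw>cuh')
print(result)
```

['<<h>xz<idwp>xz<jxi>xz<x7qj5>xz<uw>']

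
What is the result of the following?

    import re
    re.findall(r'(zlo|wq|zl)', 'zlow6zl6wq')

`|` is ordered: at each position the engine commits to the first alternative that works.
`findall` collects group 1 from each match (3 total).

['zlo', 'zl', 'wq']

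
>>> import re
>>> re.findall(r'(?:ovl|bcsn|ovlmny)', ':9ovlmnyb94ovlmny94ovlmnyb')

Alternation isn't longest-match — the leftmost alternative that fits at this position is chosen.
No capturing groups, so `findall` returns the 3 full match strings.

['ovl', 'ovl', 'ovl']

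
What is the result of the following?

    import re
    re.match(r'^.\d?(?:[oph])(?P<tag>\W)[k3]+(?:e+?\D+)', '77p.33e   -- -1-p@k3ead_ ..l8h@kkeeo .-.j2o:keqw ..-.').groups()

('.',)

The pattern matches anchored at the start of the string; then any character, then optionally a digit; then one of [oph] (non-capturing group); then a non-word character (captured as 'tag'); then one or more of one of [k3]; then one or more of the literal 'e' (lazy), then one or more of a non-digit (non-capturing group).
`re.match` only tries the pattern at the start of the string.
The match spans [0:14] → '77p.33e   -- -'.
Captured: group 1 = '.'.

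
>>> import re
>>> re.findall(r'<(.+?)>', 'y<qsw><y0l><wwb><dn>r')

Scanning left to right: at [1:6] match '<qsw>', group 1 = 'qsw'; at [6:11] match '<y0l>', group 1 = 'y0l'; at [11:16] match '<wwb>', group 1 = 'wwb'; at [16:20] match '<dn>', group 1 = 'dn'.
One capturing group, so `findall` returns just the captured substring from each match — 4 in all.

['qsw', 'y0l', 'wwb', 'dn']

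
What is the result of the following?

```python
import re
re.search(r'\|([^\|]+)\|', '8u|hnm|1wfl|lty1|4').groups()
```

`re.search` tries every starting position until one works.
The match spans [2:7] → '|hnm|'.
Captured: group 1 = 'hnm'.

('hnm',)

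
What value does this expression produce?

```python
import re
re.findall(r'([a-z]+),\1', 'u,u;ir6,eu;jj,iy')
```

A backreference is literal: `\1` must see the identical characters the first group matched.
Scanning left to right: at [0:3] match 'u,u', group 1 = 'u'.
Because there's exactly one group, `findall` drops the full match and keeps group 1 from the one hit.

['u']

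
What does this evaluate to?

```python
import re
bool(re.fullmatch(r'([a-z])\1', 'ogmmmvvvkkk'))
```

False

For `fullmatch`, every character of the input must be accounted for by the pattern.
Here the string isn't matched end-to-end, so the call returns None, and `bool(None)` is False.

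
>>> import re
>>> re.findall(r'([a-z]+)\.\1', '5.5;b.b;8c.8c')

A backreference is literal: `\1` must see the identical characters the first group matched.
Walking the string: at [4:7] match 'b.b', group 1 = 'b'.
Because there's exactly one group, `findall` drops the full match and keeps group 1 from the one hit.

['b']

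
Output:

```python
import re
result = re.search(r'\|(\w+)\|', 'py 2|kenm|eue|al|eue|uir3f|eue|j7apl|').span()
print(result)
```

(4, 10)

`re.search` tries every starting position until one works.
The match spans [4:10] → '|kenm|'.
Captured: group 1 = 'kenm'.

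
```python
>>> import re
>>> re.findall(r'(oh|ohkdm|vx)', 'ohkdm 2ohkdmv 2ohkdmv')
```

Alternation tries branches left to right and keeps the first one that lets the overall match succeed at that position.
Scanning left to right: at [0:2] match 'oh', group 1 = 'oh'; at [7:9] match 'oh', group 1 = 'oh'; at [15:17] match 'oh', group 1 = 'oh'.
`findall` collects group 1 from each match (3 total).

['oh', 'oh', 'oh']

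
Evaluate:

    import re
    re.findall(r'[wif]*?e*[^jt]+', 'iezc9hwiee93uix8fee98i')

`findall` yields the raw match text (1 of them) because the pattern has no groups.

['iezc9hwiee93uix8fee98i']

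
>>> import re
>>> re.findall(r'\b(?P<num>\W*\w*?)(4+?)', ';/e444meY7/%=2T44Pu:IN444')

The pattern matches a word boundary (`\b`, zero-width); then zero or more of a non-word character, then zero or more of a word character (lazy) (captured as 'num'); then one or more of a literal '4' (lazy) (captured).
Walking the string: at [2:4] match 'e4', groups = ('e', '4'); at [10:16] match '/%=2T4', groups = ('/%=2T', '4'); at [19:23] match ':IN4', groups = (':IN', '4').
`findall` packs the 2 group values into a tuple for every match.

[('e', '4'), ('/%=2T', '4'), (':IN', '4')]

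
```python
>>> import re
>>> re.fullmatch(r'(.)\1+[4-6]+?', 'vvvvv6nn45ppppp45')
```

None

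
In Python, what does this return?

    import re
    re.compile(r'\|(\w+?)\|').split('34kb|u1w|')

['34kb', 'u1w', '']

The group in the pattern means `split` returns the separators' captures alongside the pieces.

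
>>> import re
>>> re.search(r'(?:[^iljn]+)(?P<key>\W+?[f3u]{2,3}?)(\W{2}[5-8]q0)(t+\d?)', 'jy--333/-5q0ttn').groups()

('-333', '/-5q0', 'tt')

Pattern: one or more of any character except [iljn] (non-capturing group); then one or more of a non-word character (lazy), then 2 to 3 of one of [f3u] (lazy) (captured as 'key'); then exactly 2 of a non-word character, then a character in [5-8], then the literal 'q0' (captured); then one or more of the literal 't', then optionally a digit (captured).
`search` walks the string left to right and returns the first match it finds.
The match spans [1:14] → 'y--333/-5q0tt'.
Captured: group 1 = '-333', group 2 = '/-5q0', group 3 = 'tt'.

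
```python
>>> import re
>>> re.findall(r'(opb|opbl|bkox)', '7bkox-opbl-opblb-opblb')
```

Branches in `(...|...)` are attempted left-to-right; the first branch that allows the whole pattern to succeed is taken.
Matches: at [1:5] match 'bkox', group 1 = 'bkox'; at [6:9] match 'opb', group 1 = 'opb'; at [11:14] match 'opb', group 1 = 'opb'; at [17:20] match 'opb', group 1 = 'opb'.
Because there's exactly one group, `findall` drops the full match and keeps group 1 from each hit.

['bkox', 'opb', 'opb', 'opb']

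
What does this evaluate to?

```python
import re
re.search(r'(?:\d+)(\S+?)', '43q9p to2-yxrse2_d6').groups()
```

('q',)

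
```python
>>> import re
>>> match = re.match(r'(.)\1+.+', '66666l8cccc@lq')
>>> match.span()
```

`re.match` won't scan ahead — the pattern has to work from the very first character.
The match spans [0:14] → '66666l8cccc@lq'.

(0, 14)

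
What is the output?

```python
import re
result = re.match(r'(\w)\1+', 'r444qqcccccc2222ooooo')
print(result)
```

The backreference `\1` re-matches whatever the first group consumed, character for character.
`match` is anchored at position 0; if the pattern doesn't fit there, it returns None.
Here position 0 doesn't satisfy it, so the call returns None.

None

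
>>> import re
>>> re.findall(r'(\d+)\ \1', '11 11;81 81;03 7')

['11', '81']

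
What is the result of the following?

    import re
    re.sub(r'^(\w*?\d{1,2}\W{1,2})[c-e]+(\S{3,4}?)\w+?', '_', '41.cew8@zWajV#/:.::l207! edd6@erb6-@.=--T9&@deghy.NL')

The pattern matches anchored at the start of the string; then zero or more of a word character (lazy), then 1 to 2 of a digit, then 1 to 2 of a non-word character (captured); then one or more of a character in [c-e]; then 3 to 4 of a non-whitespace character (lazy) (captured); then one or more of a word character (lazy).
Matches: at [0:9] → '41.cew8@z'.
Every occurrence is swapped for '_'.

'_WajV#/:.::l207! edd6@erb6-@.=--T9&@deghy.NL'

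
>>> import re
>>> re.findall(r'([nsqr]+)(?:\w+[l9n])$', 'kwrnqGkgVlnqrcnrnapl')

Pattern: one or more of one of [nsqr] (captured); then one or more of a word character, then one of [l9n] (non-capturing group); then anchored at the end.
Because there's exactly one group, `findall` drops the full match and keeps group 1 from the one hit.

['rnq']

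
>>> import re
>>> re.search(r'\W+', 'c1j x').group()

' '

The pattern matches one or more of a non-word character.
`re.search` scans for the first position where the pattern succeeds.
The match spans [3:4] → ' '.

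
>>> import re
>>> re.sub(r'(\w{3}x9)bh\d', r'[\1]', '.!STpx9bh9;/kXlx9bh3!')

The pattern matches exactly 3 of a word character, then the literal 'x9' (captured); then the literal 'bh', then a digit.
Matches: at [2:10] → 'STpx9bh9'; at [12:20] → 'kXlx9bh3'.
`\1` in the replacement pulls in group 1's text for each match.

'.![STpx9];/[kXlx9]!'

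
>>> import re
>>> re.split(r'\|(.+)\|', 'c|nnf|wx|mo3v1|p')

With a capturing group present, the delimiter's captured portion is kept in the result list.

['c', 'nnf|wx|mo3v1', 'p']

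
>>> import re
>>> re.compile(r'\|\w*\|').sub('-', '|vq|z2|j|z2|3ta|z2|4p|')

'-z2-z2-z2-'

`sub` substitutes '-' at each match site.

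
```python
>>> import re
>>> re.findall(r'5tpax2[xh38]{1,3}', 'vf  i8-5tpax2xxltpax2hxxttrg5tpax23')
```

Pattern: the literal '5tp', then the literal 'ax2'; then 1 to 3 of one of [xh38].
Matches: at [7:15] → '5tpax2xx'; at [28:35] → '5tpax23'.
Since nothing is captured, `findall` lists the 2 matched substrings directly.

['5tpax2xx', '5tpax23']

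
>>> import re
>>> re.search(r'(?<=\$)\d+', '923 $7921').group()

'7921'

Lookahead/lookbehind check context without consuming it, so the matched span excludes the asserted characters.
Unlike `match`, `search` isn't anchored — it looks for the pattern anywhere in the string.
The match spans [5:9] → '7921'.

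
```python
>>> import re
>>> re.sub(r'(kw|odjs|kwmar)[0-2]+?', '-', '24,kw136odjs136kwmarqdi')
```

'24,-36-36kwmarqdi'

Matches: at [3:6] → 'kw1'; at [8:13] → 'odjs1'.
Each match is replaced by '-'.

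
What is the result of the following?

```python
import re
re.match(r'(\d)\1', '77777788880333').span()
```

(0, 2)

With `match`, the pattern is implicitly anchored at the beginning.
The match spans [0:2] → '77'.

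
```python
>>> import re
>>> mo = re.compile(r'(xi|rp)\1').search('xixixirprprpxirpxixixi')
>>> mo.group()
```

'xixi'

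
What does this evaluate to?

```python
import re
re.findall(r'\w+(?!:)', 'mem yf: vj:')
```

['mem', 'y', 'v']

A negative assertion filters positions out without eating any characters.
Since nothing is captured, `findall` lists the 3 matched substrings directly.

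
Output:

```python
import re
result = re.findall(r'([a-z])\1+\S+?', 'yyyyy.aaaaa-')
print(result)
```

['y', 'a']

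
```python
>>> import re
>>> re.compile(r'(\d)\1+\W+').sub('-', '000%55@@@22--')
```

'---'

After group 1 captures some text, `\1` only succeeds where that same text appears again.
Matches: at [0:4] → '000%'; at [4:9] → '55@@@'; at [9:13] → '22--'.
Every occurrence is swapped for '-'.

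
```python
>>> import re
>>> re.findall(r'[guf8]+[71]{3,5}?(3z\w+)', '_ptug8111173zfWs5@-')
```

['3zfWs5']

The pattern matches one or more of one of [guf8]; then 3 to 5 of one of [71] (lazy); then the literal '3z', then one or more of a word character (captured).
One capturing group, so `findall` returns just the captured substring from the one match — 1 in all.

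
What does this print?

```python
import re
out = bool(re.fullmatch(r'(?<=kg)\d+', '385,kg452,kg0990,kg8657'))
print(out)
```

False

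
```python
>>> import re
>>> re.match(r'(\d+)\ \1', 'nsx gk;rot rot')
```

None

The backreference `\1` re-matches whatever the first group consumed, character for character.
With `match`, the pattern is implicitly anchored at the beginning.
Here the pattern fails at index 0, so the call returns None.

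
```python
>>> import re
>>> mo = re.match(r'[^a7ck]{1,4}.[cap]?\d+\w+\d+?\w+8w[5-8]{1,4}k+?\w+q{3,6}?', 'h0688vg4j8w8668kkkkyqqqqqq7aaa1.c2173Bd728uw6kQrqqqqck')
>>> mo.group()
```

'h0688vg4j8w8668kkkkyqqqqqq'

`re.match` won't scan ahead — the pattern has to work from the very first character.
The match spans [0:26] → 'h0688vg4j8w8668kkkkyqqqqqq'.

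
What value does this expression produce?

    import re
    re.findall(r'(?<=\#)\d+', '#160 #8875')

['160', '8875']

The `(?=…)`/`(?<=…)` assertion just peeks at neighbouring text; it doesn't advance the match position.
No capturing groups, so `findall` returns the 2 full match strings.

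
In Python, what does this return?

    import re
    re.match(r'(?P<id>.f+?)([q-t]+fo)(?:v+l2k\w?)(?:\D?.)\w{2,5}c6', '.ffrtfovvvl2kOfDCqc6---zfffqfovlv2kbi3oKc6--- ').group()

'.ffrtfovvvl2kOfDCqc6'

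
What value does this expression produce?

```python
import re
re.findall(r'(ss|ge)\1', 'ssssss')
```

A backreference is literal: `\1` must see the identical characters the first group matched.
Because there's exactly one group, `findall` drops the full match and keeps group 1 from the one hit.

['ss']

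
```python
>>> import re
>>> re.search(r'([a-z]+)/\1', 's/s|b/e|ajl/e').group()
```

's/s'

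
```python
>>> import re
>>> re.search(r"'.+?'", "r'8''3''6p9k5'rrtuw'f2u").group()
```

"'8'"

The match spans [1:4] → "'8'".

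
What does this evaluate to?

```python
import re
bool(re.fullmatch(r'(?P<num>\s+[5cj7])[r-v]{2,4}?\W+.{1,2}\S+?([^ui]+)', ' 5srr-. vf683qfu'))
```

For `fullmatch`, every character of the input must be accounted for by the pattern.
Here the string isn't matched end-to-end, so the call returns None, and `bool(None)` is False.

False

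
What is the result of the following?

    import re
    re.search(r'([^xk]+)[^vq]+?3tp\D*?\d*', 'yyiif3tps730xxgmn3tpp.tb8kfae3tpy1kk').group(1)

The pattern matches one or more of any character except [xk] (captured); then one or more of any character except [vq] (lazy); then the literal '3tp', then zero or more of a non-digit (lazy), then zero or more of a digit.
Unlike `match`, `search` isn't anchored — it looks for the pattern anywhere in the string.
The match spans [0:20] → 'yyiif3tps730xxgmn3tp'.
Captured: group 1 = 'yyiif3tps730'.

'yyiif3tps730'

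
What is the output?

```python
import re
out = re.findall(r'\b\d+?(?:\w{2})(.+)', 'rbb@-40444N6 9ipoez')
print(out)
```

This matches a word boundary (`\b`, zero-width); then one or more of a digit (lazy); then exactly 2 of a word character (non-capturing group); then one or more of any character (captured).
Scanning left to right: at [5:19] match '40444N6 9ipoez', group 1 = '44N6 9ipoez'.
One capturing group, so `findall` returns just the captured substring from the one match — 1 in all.

['44N6 9ipoez']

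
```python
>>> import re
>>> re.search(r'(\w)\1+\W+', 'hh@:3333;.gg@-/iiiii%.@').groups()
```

('h',)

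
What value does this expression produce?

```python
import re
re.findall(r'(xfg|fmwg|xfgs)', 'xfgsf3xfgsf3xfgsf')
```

Alternation isn't longest-match — the leftmost alternative that fits at this position is chosen.
Walking the string: at [0:3] match 'xfg', group 1 = 'xfg'; at [6:9] match 'xfg', group 1 = 'xfg'; at [12:15] match 'xfg', group 1 = 'xfg'.
One capturing group, so `findall` returns just the captured substring from each match — 3 in all.

['xfg', 'xfg', 'xfg']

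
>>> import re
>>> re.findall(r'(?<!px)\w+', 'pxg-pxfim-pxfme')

The negative lookaround is zero-width — it rules out positions where the adjacent text would match, without consuming anything.
Matches: at [0:3] → 'pxg'; at [4:9] → 'pxfim'; at [10:15] → 'pxfme'.
Since nothing is captured, `findall` lists the 3 matched substrings directly.

['pxg', 'pxfim', 'pxfme']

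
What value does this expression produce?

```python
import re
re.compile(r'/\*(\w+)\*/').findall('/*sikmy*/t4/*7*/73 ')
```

['sikmy', '7']

With a single group, `findall` returns only what that group captured — 2 items.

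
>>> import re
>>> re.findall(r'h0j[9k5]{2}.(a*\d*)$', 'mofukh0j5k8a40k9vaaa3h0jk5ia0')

`findall` collects group 1 from the one match (1 total).

['a0']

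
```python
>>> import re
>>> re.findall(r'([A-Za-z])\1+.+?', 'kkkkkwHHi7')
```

['k', 'H']

A backreference is literal: `\1` must see the identical characters the first group matched.
Scanning left to right: at [0:6] match 'kkkkkw', group 1 = 'k'; at [6:9] match 'HHi', group 1 = 'H'.
Because there's exactly one group, `findall` drops the full match and keeps group 1 from each hit.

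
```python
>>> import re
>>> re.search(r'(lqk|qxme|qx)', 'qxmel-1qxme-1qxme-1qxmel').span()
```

`|` is ordered: at each position the engine commits to the first alternative that works.
The match spans [0:4] → 'qxme'.

(0, 4)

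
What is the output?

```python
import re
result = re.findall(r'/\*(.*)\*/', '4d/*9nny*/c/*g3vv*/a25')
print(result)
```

['9nny*/c/*g3vv']

Walking the string: at [2:19] match '/*9nny*/c/*g3vv*/', group 1 = '9nny*/c/*g3vv'.
`findall` collects group 1 from the one match (1 total).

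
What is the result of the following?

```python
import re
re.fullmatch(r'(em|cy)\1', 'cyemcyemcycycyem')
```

A backreference is literal: `\1` must see the identical characters the first group matched.
`fullmatch` succeeds only if the pattern covers the string from start to end.
Here the string isn't matched end-to-end, so the call returns None.

None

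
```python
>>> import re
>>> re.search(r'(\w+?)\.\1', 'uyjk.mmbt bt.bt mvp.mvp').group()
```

'bt.bt'

After group 1 captures some text, `\1` only succeeds where that same text appears again.
The match spans [10:15] → 'bt.bt'.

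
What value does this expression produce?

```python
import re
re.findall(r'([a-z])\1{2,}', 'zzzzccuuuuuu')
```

`\1` is not a pattern — it's the concrete string captured by group 1, re-applied verbatim.
With a single group, `findall` returns only what that group captured — 2 items.

['z', 'u']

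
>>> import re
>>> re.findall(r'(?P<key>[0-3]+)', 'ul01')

['01']

This matches one or more of a character in [0-3] (captured as 'key').
Scanning left to right: at [2:4] match '01', group 1 = '01'.
With a single group, `findall` returns only what that group captured — 1 item.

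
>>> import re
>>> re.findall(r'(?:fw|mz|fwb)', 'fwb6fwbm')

`|` is ordered: at each position the engine commits to the first alternative that works.
Scanning left to right: at [0:2] → 'fw'; at [4:6] → 'fw'.
With no groups in the pattern, `findall` gives back each whole match — 2 here.

['fw', 'fw']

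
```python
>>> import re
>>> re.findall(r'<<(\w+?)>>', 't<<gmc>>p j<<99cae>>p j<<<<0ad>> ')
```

['gmc', '99cae', '0ad']

Scanning left to right: at [1:8] match '<<gmc>>', group 1 = 'gmc'; at [11:20] match '<<99cae>>', group 1 = '99cae'; at [25:32] match '<<0ad>>', group 1 = '0ad'.
One capturing group, so `findall` returns just the captured substring from each match — 3 in all.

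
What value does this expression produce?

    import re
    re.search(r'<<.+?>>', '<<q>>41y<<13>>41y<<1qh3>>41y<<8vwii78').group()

'<<q>>'

With the lazy modifier that quantifier settles for the fewest repetitions that let the rest of the pattern succeed (the atoms after it are unaffected and can still be greedy).
`re.search` tries every starting position until one works.
The match spans [0:5] → '<<q>>'.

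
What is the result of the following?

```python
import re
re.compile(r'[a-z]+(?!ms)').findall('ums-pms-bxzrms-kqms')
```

`(?!…)`/`(?<!…)` only lets a position through if the neighbouring text does NOT match; no characters are consumed.
Since nothing is captured, `findall` lists the 4 matched substrings directly.

['ums', 'pms', 'bxzrms', 'kqms']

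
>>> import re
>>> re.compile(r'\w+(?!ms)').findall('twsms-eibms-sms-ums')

`(?!…)`/`(?<!…)` only lets a position through if the neighbouring text does NOT match; no characters are consumed.
Scanning left to right: at [0:5] → 'twsms'; at [6:11] → 'eibms'; at [12:15] → 'sms'; at [16:19] → 'ums'.
No capturing groups, so `findall` returns the 4 full match strings.

['twsms', 'eibms', 'sms', 'ums']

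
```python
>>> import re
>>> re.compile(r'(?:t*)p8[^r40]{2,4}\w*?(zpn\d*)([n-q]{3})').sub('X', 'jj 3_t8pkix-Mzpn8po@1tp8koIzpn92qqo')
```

The pattern matches zero or more of a literal 't' (non-capturing group); then the literal 'p8', then 2 to 4 of any character except [r40], then zero or more of a word character (lazy); then the literal 'zpn', then zero or more of a digit (captured); then exactly 3 of a character in [n-q] (captured).
Matches: at [21:35] → 'tp8koIzpn92qqo'.
`sub` substitutes 'X' at each match site.

'jj 3_t8pkix-Mzpn8po@1X'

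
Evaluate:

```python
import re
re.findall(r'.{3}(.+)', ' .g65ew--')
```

['65ew--']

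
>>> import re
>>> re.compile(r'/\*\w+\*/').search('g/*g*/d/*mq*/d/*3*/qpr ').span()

`re.search` scans for the first position where the pattern succeeds.
The match spans [1:6] → '/*g*/'.

(1, 6)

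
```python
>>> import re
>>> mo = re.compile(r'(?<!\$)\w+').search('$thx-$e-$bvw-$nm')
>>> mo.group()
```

'hx'

The negative lookahead/lookbehind blocks any match where the forbidden context is present.
`re.search` tries every starting position until one works.
The match spans [2:4] → 'hx'.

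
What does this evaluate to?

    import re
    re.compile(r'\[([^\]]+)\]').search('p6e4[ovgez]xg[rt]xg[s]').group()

'[ovgez]'

Unlike `match`, `search` isn't anchored — it looks for the pattern anywhere in the string.
The match spans [4:11] → '[ovgez]'.
Captured: group 1 = 'ovgez'.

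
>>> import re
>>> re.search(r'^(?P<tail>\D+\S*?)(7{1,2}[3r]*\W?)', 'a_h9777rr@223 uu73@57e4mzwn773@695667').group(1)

'a_h9'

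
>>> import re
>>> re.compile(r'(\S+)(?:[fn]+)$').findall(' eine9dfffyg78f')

This matches one or more of a non-whitespace character (captured); then one or more of one of [fn] (non-capturing group); then anchored at the end.
`findall` collects group 1 from the one match (1 total).

['eine9dfffyg78']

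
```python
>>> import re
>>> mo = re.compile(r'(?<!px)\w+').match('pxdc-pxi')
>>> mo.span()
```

(0, 4)

`match` is anchored at position 0; if the pattern doesn't fit there, it returns None.
The match spans [0:4] → 'pxdc'.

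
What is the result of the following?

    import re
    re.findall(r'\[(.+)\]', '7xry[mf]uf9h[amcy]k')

['mf]uf9h[amcy']

With a single group, `findall` returns only what that group captured — 1 item.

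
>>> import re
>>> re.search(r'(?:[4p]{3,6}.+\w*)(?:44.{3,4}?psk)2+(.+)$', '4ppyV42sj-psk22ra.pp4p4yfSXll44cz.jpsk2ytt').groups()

('ytt',)

Pattern: 3 to 6 of one of [4p], then one or more of any character, then zero or more of a word character (non-capturing group); then the literal '44', then 3 to 4 of any character (lazy), then the literal 'psk' (non-capturing group); then one or more of a literal '2'; then one or more of any character (captured); then anchored at the end.
Unlike `match`, `search` isn't anchored — it looks for the pattern anywhere in the string.
The match spans [0:42] → '4ppyV42sj-psk22ra.pp4p4yfSXll44cz.jpsk2ytt'.
Captured: group 1 = 'ytt'.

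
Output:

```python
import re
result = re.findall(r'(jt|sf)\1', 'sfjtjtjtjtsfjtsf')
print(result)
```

['jt', 'jt']

`\1` is not a pattern — it's the concrete string captured by group 1, re-applied verbatim.
`findall` collects group 1 from each match (2 total).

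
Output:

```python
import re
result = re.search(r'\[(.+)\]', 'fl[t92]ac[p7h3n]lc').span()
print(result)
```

`search` walks the string left to right and returns the first match it finds.
The match spans [2:16] → '[t92]ac[p7h3n]'.
Captured: group 1 = 't92]ac[p7h3n'.

(2, 16)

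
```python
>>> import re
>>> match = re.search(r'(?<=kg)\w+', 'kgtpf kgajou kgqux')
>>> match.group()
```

'tpf'

Lookahead/lookbehind check context without consuming it, so the matched span excludes the asserted characters.
The match spans [2:5] → 'tpf'.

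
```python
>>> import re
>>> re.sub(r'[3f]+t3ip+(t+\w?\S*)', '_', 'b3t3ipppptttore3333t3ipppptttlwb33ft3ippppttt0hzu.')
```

This matches one or more of one of [3f], then the literal 't3i', then one or more of the literal 'p'; then one or more of a literal 't', then optionally a word character, then zero or more of a non-whitespace character (captured).
Matches: at [1:50] → '3t3ipppptttore3333t3ipppptttlwb33ft3ippppttt0hzu.'.
Every occurrence is swapped for '_'.

'b_'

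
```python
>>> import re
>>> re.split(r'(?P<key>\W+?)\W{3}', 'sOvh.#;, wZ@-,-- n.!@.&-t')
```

['sOvh', '.', ' wZ', '@', '- n', '.', '&-t']

With the lazy modifier that quantifier settles for the fewest repetitions that let the rest of the pattern succeed (the atoms after it are unaffected and can still be greedy).
The group in the pattern means `split` returns the separators' captures alongside the pieces.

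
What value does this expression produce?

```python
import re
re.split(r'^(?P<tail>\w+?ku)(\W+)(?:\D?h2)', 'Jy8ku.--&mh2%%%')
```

This matches anchored at the start of the string; then one or more of a word character (lazy), then the literal 'ku' (captured as 'tail'); then one or more of a non-word character (captured); then optionally a non-digit, then the literal 'h2' (non-capturing group).
Matches to split on: at [0:12] → 'Jy8ku.--&mh2'.
With a capturing group present, the delimiter's captured portion is kept in the result list.

['', 'Jy8ku', '.--&', '%%%']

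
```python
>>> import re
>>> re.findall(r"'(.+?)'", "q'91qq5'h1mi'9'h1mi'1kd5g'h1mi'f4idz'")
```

With the lazy modifier that quantifier settles for the fewest repetitions that let the rest of the pattern succeed (the atoms after it are unaffected and can still be greedy).
One capturing group, so `findall` returns just the captured substring from each match — 4 in all.

['91qq5', '9', '1kd5g', 'f4idz']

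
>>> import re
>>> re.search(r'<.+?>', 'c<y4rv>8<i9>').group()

'<y4rv>'

The match spans [1:7] → '<y4rv>'.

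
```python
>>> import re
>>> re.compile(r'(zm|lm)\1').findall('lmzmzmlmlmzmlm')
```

`\1` has to match the exact text group 1 already captured.
With a single group, `findall` returns only what that group captured — 2 items.

['zm', 'lm']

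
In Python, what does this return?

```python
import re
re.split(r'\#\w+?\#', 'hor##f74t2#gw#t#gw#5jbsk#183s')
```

['hor#', 'gw', 'gw', '183s']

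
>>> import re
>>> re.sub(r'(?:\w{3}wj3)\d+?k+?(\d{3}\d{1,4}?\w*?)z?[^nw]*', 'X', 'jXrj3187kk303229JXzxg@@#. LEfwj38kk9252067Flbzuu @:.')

'jXrj3187kk303229JXzxg@@#. X'

Pattern: exactly 3 of a word character, then the literal 'wj3' (non-capturing group); then one or more of a digit (lazy), then one or more of the literal 'k' (lazy); then exactly 3 of a digit, then 1 to 4 of a digit (lazy), then zero or more of a word character (lazy) (captured); then optionally the literal 'z', then zero or more of any character except [nw].
Matches: at [26:52] → 'LEfwj38kk9252067Flbzuu @:.'.
Every occurrence is swapped for 'X'.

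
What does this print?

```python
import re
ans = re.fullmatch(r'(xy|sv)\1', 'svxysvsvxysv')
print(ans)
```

None

After group 1 captures some text, `\1` only succeeds where that same text appears again.
`re.fullmatch` is like wrapping the pattern in `^…$` (in single-line mode).
Here the pattern can't cover the whole string, so the call returns None.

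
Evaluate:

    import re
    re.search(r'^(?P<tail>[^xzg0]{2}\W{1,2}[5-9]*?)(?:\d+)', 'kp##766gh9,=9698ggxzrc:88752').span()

This matches anchored at the start of the string; then exactly 2 of any character except [xzg0], then 1 to 2 of a non-word character, then zero or more of a character in [5-9] (lazy) (captured as 'tail'); then one or more of a digit (non-capturing group).
`re.search` scans for the first position where the pattern succeeds.
The match spans [0:7] → 'kp##766'.
Captured: group 1 = 'kp##'.

(0, 7)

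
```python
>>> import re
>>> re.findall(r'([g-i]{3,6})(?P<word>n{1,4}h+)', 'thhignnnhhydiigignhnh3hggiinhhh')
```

The pattern matches 3 to 6 of a character in [g-i] (captured); then 1 to 4 of the literal 'n', then one or more of a literal 'h' (captured as 'word').
`findall` packs the 2 group values into a tuple for every match.

[('hhig', 'nnnhh'), ('iigig', 'nh'), ('hggii', 'nhhh')]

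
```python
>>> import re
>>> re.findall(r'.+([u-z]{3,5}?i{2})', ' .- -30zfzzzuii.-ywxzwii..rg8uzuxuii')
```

Pattern: one or more of any character; then 3 to 5 of a character in [u-z] (lazy), then exactly 2 of a literal 'i' (captured).
Scanning left to right: at [0:36] match ' .- -30zfzzzuii.-ywxzwii..rg8uzuxuii', group 1 = 'uxuii'.
With a single group, `findall` returns only what that group captured — 1 item.

['uxuii']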